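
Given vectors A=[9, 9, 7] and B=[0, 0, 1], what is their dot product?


Dot product = sum of element-wise products
A[0]*B[0] = 9*0 = 0
A[1]*B[1] = 9*0 = 0
A[2]*B[2] = 7*1 = 7
Sum = 0 + 0 + 7 = 7

7


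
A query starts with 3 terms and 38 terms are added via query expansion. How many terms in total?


Original terms: 3
Expansion terms: 38
Total = 3 + 38 = 41

41


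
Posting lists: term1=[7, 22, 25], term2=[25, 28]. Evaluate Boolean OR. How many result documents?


Boolean OR: find union of posting lists
term1 docs: [7, 22, 25]
term2 docs: [25, 28]
Union: [7, 22, 25, 28]
|union| = 4

4


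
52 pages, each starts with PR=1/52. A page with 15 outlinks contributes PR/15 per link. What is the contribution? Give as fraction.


Initial PR = 1/52 = 1/52
Outlinks = 15
Contribution per link = PR / outlinks
= 1/52 / 15
= 1/780

1/780


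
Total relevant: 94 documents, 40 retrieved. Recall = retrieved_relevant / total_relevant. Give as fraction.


Recall = retrieved_relevant / total_relevant
= 40 / 94
= 40 / (40 + 54)
= 20/47

20/47


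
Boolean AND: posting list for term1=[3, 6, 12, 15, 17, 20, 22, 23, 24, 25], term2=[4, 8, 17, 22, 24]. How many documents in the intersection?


Boolean AND: find intersection of posting lists
term1 docs: [3, 6, 12, 15, 17, 20, 22, 23, 24, 25]
term2 docs: [4, 8, 17, 22, 24]
Intersection: [17, 22, 24]
|intersection| = 3

3


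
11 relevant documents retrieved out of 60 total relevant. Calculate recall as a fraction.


Recall = retrieved_relevant / total_relevant
= 11 / 60
= 11 / (11 + 49)
= 11/60

11/60


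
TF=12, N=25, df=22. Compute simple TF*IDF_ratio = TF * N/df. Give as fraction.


TF * (N/df)
= 12 * (25/22)
= 12 * 25/22
= 150/11

150/11


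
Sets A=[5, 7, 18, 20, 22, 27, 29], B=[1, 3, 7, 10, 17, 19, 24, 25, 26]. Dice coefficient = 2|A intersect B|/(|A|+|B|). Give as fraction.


A intersect B = [7]
|A intersect B| = 1
|A| = 7, |B| = 9
Dice = 2*1 / (7+9)
= 2 / 16 = 1/8

1/8


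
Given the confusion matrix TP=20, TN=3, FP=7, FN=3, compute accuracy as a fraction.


Accuracy = (TP + TN) / (TP + TN + FP + FN)
TP + TN = 20 + 3 = 23
Total = 20 + 3 + 7 + 3 = 33
Accuracy = 23 / 33 = 23/33

23/33


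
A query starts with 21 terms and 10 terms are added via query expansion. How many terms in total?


Original terms: 21
Expansion terms: 10
Total = 21 + 10 = 31

31


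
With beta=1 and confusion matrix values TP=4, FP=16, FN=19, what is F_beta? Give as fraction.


P = TP/(TP+FP) = 4/20 = 1/5
R = TP/(TP+FN) = 4/23 = 4/23
beta^2 = 1^2 = 1
(1 + beta^2) = 2
Numerator = (1+beta^2)*P*R = 8/115
Denominator = beta^2*P + R = 1/5 + 4/23 = 43/115
F_beta = 8/43

8/43


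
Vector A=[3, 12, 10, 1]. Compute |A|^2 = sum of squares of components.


|A|^2 = sum of squared components
A[0]^2 = 3^2 = 9
A[1]^2 = 12^2 = 144
A[2]^2 = 10^2 = 100
A[3]^2 = 1^2 = 1
Sum = 9 + 144 + 100 + 1 = 254

254


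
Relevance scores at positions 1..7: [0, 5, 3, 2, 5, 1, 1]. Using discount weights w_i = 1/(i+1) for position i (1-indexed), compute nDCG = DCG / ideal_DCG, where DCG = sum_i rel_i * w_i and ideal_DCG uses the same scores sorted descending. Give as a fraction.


Position discount weights w_i = 1/(i+1) for i=1..7:
Weights = [1/2, 1/3, 1/4, 1/5, 1/6, 1/7, 1/8]
Actual relevance: [0, 5, 3, 2, 5, 1, 1]
DCG = 0/2 + 5/3 + 3/4 + 2/5 + 5/6 + 1/7 + 1/8 = 1097/280
Ideal relevance (sorted desc): [5, 5, 3, 2, 1, 1, 0]
Ideal DCG = 5/2 + 5/3 + 3/4 + 2/5 + 1/6 + 1/7 + 0/8 = 2363/420
nDCG = DCG / ideal_DCG = 1097/280 / 2363/420 = 3291/4726

3291/4726


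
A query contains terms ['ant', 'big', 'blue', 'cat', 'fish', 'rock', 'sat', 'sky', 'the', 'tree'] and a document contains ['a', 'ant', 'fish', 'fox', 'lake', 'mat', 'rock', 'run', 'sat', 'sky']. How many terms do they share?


Query terms: ['ant', 'big', 'blue', 'cat', 'fish', 'rock', 'sat', 'sky', 'the', 'tree']
Document terms: ['a', 'ant', 'fish', 'fox', 'lake', 'mat', 'rock', 'run', 'sat', 'sky']
Common terms: ['ant', 'fish', 'rock', 'sat', 'sky']
Overlap count = 5

5


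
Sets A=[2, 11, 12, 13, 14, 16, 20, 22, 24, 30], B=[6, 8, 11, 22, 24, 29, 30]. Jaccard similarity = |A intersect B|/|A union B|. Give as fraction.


A intersect B = [11, 22, 24, 30]
|A intersect B| = 4
A union B = [2, 6, 8, 11, 12, 13, 14, 16, 20, 22, 24, 29, 30]
|A union B| = 13
Jaccard = 4/13 = 4/13

4/13


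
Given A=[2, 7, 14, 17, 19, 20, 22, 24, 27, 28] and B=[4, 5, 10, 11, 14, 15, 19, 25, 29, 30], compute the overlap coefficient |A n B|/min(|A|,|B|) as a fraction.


A intersect B = [14, 19]
|A intersect B| = 2
min(|A|, |B|) = min(10, 10) = 10
Overlap = 2 / 10 = 1/5

1/5


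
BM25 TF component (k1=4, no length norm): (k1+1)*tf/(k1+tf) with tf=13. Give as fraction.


BM25 TF component = (k1+1)*tf / (k1+tf)
k1 = 4, tf = 13
Numerator = (4+1)*13 = 65
Denominator = 4 + 13 = 17
= 65/17 = 65/17

65/17


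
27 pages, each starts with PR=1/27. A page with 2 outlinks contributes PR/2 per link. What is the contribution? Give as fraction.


Initial PR = 1/27 = 1/27
Outlinks = 2
Contribution per link = PR / outlinks
= 1/27 / 2
= 1/54

1/54


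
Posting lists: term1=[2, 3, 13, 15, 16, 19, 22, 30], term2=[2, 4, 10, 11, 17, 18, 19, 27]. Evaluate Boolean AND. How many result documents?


Boolean AND: find intersection of posting lists
term1 docs: [2, 3, 13, 15, 16, 19, 22, 30]
term2 docs: [2, 4, 10, 11, 17, 18, 19, 27]
Intersection: [2, 19]
|intersection| = 2

2


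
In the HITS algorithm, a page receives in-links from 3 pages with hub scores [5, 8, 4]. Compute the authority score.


Authority = sum of hub scores of in-linkers
In-link 1: hub score = 5
In-link 2: hub score = 8
In-link 3: hub score = 4
Authority = 5 + 8 + 4 = 17

17


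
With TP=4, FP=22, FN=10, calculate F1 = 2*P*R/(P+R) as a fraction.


F1 = 2 * P * R / (P + R)
P = TP/(TP+FP) = 4/26 = 2/13
R = TP/(TP+FN) = 4/14 = 2/7
2 * P * R = 2 * 2/13 * 2/7 = 8/91
P + R = 2/13 + 2/7 = 40/91
F1 = 8/91 / 40/91 = 1/5

1/5


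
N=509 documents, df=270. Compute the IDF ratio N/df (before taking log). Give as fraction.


IDF ratio = N / df
= 509 / 270
= 509/270

509/270


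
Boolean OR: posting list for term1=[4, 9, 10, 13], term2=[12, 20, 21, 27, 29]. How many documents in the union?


Boolean OR: find union of posting lists
term1 docs: [4, 9, 10, 13]
term2 docs: [12, 20, 21, 27, 29]
Union: [4, 9, 10, 12, 13, 20, 21, 27, 29]
|union| = 9

9


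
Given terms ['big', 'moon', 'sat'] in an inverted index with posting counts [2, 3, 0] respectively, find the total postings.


Summing posting list sizes:
'big': 2 postings
'moon': 3 postings
'sat': 0 postings
Total = 2 + 3 + 0 = 5

5


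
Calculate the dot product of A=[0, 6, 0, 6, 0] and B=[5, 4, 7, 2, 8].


Dot product = sum of element-wise products
A[0]*B[0] = 0*5 = 0
A[1]*B[1] = 6*4 = 24
A[2]*B[2] = 0*7 = 0
A[3]*B[3] = 6*2 = 12
A[4]*B[4] = 0*8 = 0
Sum = 0 + 24 + 0 + 12 + 0 = 36

36


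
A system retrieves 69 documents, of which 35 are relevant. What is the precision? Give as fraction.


Precision = relevant_retrieved / total_retrieved
= 35 / 69
= 35 / (35 + 34)
= 35/69

35/69


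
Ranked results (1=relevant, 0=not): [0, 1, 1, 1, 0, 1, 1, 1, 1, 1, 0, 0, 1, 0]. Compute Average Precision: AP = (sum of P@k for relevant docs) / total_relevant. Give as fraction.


Computing P@k for each relevant position:
Position 1: not relevant
Position 2: relevant, P@2 = 1/2 = 1/2
Position 3: relevant, P@3 = 2/3 = 2/3
Position 4: relevant, P@4 = 3/4 = 3/4
Position 5: not relevant
Position 6: relevant, P@6 = 4/6 = 2/3
Position 7: relevant, P@7 = 5/7 = 5/7
Position 8: relevant, P@8 = 6/8 = 3/4
Position 9: relevant, P@9 = 7/9 = 7/9
Position 10: relevant, P@10 = 8/10 = 4/5
Position 11: not relevant
Position 12: not relevant
Position 13: relevant, P@13 = 9/13 = 9/13
Position 14: not relevant
Sum of P@k = 1/2 + 2/3 + 3/4 + 2/3 + 5/7 + 3/4 + 7/9 + 4/5 + 9/13 = 25871/4095
AP = 25871/4095 / 9 = 25871/36855

25871/36855


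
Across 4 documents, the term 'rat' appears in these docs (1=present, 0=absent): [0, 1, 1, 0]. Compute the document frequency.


Checking each document for 'rat':
Doc 1: absent
Doc 2: present
Doc 3: present
Doc 4: absent
df = sum of presences = 0 + 1 + 1 + 0 = 2

2


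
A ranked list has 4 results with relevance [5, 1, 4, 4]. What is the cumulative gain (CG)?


Cumulative Gain = sum of relevance scores
Position 1: rel=5, running sum=5
Position 2: rel=1, running sum=6
Position 3: rel=4, running sum=10
Position 4: rel=4, running sum=14
CG = 14

14


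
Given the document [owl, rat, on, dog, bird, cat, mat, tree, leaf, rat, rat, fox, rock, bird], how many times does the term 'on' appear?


Document has 14 words
Scanning for 'on':
Found at positions: [2]
Count = 1

1


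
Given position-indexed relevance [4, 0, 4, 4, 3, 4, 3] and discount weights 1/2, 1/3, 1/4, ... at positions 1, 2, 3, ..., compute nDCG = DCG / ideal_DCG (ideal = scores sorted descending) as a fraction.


Position discount weights w_i = 1/(i+1) for i=1..7:
Weights = [1/2, 1/3, 1/4, 1/5, 1/6, 1/7, 1/8]
Actual relevance: [4, 0, 4, 4, 3, 4, 3]
DCG = 4/2 + 0/3 + 4/4 + 4/5 + 3/6 + 4/7 + 3/8 = 1469/280
Ideal relevance (sorted desc): [4, 4, 4, 4, 3, 3, 0]
Ideal DCG = 4/2 + 4/3 + 4/4 + 4/5 + 3/6 + 3/7 + 0/8 = 1273/210
nDCG = DCG / ideal_DCG = 1469/280 / 1273/210 = 4407/5092

4407/5092


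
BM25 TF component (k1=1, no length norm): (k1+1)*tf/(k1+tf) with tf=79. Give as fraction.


BM25 TF component = (k1+1)*tf / (k1+tf)
k1 = 1, tf = 79
Numerator = (1+1)*79 = 158
Denominator = 1 + 79 = 80
= 158/80 = 79/40

79/40


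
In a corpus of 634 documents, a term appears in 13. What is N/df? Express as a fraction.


IDF ratio = N / df
= 634 / 13
= 634/13

634/13


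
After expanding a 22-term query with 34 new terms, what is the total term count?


Original terms: 22
Expansion terms: 34
Total = 22 + 34 = 56

56


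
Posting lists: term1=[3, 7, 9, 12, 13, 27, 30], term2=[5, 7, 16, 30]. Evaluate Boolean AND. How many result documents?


Boolean AND: find intersection of posting lists
term1 docs: [3, 7, 9, 12, 13, 27, 30]
term2 docs: [5, 7, 16, 30]
Intersection: [7, 30]
|intersection| = 2

2


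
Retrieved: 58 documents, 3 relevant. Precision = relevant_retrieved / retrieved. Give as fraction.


Precision = relevant_retrieved / total_retrieved
= 3 / 58
= 3 / (3 + 55)
= 3/58

3/58


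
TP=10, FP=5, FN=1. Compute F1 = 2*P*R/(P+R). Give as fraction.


F1 = 2 * P * R / (P + R)
P = TP/(TP+FP) = 10/15 = 2/3
R = TP/(TP+FN) = 10/11 = 10/11
2 * P * R = 2 * 2/3 * 10/11 = 40/33
P + R = 2/3 + 10/11 = 52/33
F1 = 40/33 / 52/33 = 10/13

10/13


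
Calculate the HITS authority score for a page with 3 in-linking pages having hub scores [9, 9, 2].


Authority = sum of hub scores of in-linkers
In-link 1: hub score = 9
In-link 2: hub score = 9
In-link 3: hub score = 2
Authority = 9 + 9 + 2 = 20

20


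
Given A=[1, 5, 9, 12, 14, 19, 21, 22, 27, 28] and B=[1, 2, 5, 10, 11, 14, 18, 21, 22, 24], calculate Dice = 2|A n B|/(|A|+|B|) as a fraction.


A intersect B = [1, 5, 14, 21, 22]
|A intersect B| = 5
|A| = 10, |B| = 10
Dice = 2*5 / (10+10)
= 10 / 20 = 1/2

1/2


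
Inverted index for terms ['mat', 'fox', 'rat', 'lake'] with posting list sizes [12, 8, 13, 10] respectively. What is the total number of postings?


Summing posting list sizes:
'mat': 12 postings
'fox': 8 postings
'rat': 13 postings
'lake': 10 postings
Total = 12 + 8 + 13 + 10 = 43

43


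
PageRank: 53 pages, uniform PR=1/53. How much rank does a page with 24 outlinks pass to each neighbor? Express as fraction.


Initial PR = 1/53 = 1/53
Outlinks = 24
Contribution per link = PR / outlinks
= 1/53 / 24
= 1/1272

1/1272


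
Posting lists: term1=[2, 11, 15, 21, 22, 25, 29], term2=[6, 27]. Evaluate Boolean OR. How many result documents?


Boolean OR: find union of posting lists
term1 docs: [2, 11, 15, 21, 22, 25, 29]
term2 docs: [6, 27]
Union: [2, 6, 11, 15, 21, 22, 25, 27, 29]
|union| = 9

9


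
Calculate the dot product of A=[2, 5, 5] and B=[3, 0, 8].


Dot product = sum of element-wise products
A[0]*B[0] = 2*3 = 6
A[1]*B[1] = 5*0 = 0
A[2]*B[2] = 5*8 = 40
Sum = 6 + 0 + 40 = 46

46


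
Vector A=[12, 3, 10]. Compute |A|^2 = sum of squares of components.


|A|^2 = sum of squared components
A[0]^2 = 12^2 = 144
A[1]^2 = 3^2 = 9
A[2]^2 = 10^2 = 100
Sum = 144 + 9 + 100 = 253

253


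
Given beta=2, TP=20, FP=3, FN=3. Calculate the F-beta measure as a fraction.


P = TP/(TP+FP) = 20/23 = 20/23
R = TP/(TP+FN) = 20/23 = 20/23
beta^2 = 2^2 = 4
(1 + beta^2) = 5
Numerator = (1+beta^2)*P*R = 2000/529
Denominator = beta^2*P + R = 80/23 + 20/23 = 100/23
F_beta = 20/23

20/23


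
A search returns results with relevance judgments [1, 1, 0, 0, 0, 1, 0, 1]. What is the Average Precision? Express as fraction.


Computing P@k for each relevant position:
Position 1: relevant, P@1 = 1/1 = 1
Position 2: relevant, P@2 = 2/2 = 1
Position 3: not relevant
Position 4: not relevant
Position 5: not relevant
Position 6: relevant, P@6 = 3/6 = 1/2
Position 7: not relevant
Position 8: relevant, P@8 = 4/8 = 1/2
Sum of P@k = 1 + 1 + 1/2 + 1/2 = 3
AP = 3 / 4 = 3/4

3/4


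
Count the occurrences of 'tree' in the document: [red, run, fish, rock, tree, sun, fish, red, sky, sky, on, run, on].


Document has 13 words
Scanning for 'tree':
Found at positions: [4]
Count = 1

1


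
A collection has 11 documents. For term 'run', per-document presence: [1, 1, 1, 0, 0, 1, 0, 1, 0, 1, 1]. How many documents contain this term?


Checking each document for 'run':
Doc 1: present
Doc 2: present
Doc 3: present
Doc 4: absent
Doc 5: absent
Doc 6: present
Doc 7: absent
Doc 8: present
Doc 9: absent
Doc 10: present
Doc 11: present
df = sum of presences = 1 + 1 + 1 + 0 + 0 + 1 + 0 + 1 + 0 + 1 + 1 = 7

7


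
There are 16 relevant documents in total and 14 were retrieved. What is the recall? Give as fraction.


Recall = retrieved_relevant / total_relevant
= 14 / 16
= 14 / (14 + 2)
= 7/8

7/8


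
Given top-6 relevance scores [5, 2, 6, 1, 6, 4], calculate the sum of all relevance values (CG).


Cumulative Gain = sum of relevance scores
Position 1: rel=5, running sum=5
Position 2: rel=2, running sum=7
Position 3: rel=6, running sum=13
Position 4: rel=1, running sum=14
Position 5: rel=6, running sum=20
Position 6: rel=4, running sum=24
CG = 24

24


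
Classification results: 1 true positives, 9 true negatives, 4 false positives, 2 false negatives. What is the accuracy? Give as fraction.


Accuracy = (TP + TN) / (TP + TN + FP + FN)
TP + TN = 1 + 9 = 10
Total = 1 + 9 + 4 + 2 = 16
Accuracy = 10 / 16 = 5/8

5/8


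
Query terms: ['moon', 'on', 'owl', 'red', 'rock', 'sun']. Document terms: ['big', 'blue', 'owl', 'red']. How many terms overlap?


Query terms: ['moon', 'on', 'owl', 'red', 'rock', 'sun']
Document terms: ['big', 'blue', 'owl', 'red']
Common terms: ['owl', 'red']
Overlap count = 2

2


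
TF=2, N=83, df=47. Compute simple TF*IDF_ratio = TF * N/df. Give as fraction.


TF * (N/df)
= 2 * (83/47)
= 2 * 83/47
= 166/47

166/47


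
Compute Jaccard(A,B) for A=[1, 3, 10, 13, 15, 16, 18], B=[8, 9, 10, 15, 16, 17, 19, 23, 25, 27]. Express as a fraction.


A intersect B = [10, 15, 16]
|A intersect B| = 3
A union B = [1, 3, 8, 9, 10, 13, 15, 16, 17, 18, 19, 23, 25, 27]
|A union B| = 14
Jaccard = 3/14 = 3/14

3/14


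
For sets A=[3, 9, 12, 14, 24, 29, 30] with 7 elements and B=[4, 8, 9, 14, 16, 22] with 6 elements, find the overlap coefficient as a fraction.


A intersect B = [9, 14]
|A intersect B| = 2
min(|A|, |B|) = min(7, 6) = 6
Overlap = 2 / 6 = 1/3

1/3


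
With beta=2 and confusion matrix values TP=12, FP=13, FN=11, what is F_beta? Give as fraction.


P = TP/(TP+FP) = 12/25 = 12/25
R = TP/(TP+FN) = 12/23 = 12/23
beta^2 = 2^2 = 4
(1 + beta^2) = 5
Numerator = (1+beta^2)*P*R = 144/115
Denominator = beta^2*P + R = 48/25 + 12/23 = 1404/575
F_beta = 20/39

20/39


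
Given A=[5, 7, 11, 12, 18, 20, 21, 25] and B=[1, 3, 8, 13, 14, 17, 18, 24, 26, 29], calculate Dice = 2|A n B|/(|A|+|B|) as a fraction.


A intersect B = [18]
|A intersect B| = 1
|A| = 8, |B| = 10
Dice = 2*1 / (8+10)
= 2 / 18 = 1/9

1/9


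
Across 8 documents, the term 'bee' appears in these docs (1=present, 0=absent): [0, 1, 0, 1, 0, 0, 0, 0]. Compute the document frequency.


Checking each document for 'bee':
Doc 1: absent
Doc 2: present
Doc 3: absent
Doc 4: present
Doc 5: absent
Doc 6: absent
Doc 7: absent
Doc 8: absent
df = sum of presences = 0 + 1 + 0 + 1 + 0 + 0 + 0 + 0 = 2

2


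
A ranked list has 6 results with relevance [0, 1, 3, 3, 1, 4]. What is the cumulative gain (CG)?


Cumulative Gain = sum of relevance scores
Position 1: rel=0, running sum=0
Position 2: rel=1, running sum=1
Position 3: rel=3, running sum=4
Position 4: rel=3, running sum=7
Position 5: rel=1, running sum=8
Position 6: rel=4, running sum=12
CG = 12

12


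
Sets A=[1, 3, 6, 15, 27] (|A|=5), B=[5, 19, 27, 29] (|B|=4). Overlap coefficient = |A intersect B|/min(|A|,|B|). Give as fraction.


A intersect B = [27]
|A intersect B| = 1
min(|A|, |B|) = min(5, 4) = 4
Overlap = 1 / 4 = 1/4

1/4


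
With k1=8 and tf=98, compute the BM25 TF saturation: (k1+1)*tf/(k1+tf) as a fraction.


BM25 TF component = (k1+1)*tf / (k1+tf)
k1 = 8, tf = 98
Numerator = (8+1)*98 = 882
Denominator = 8 + 98 = 106
= 882/106 = 441/53

441/53


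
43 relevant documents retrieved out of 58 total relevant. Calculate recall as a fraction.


Recall = retrieved_relevant / total_relevant
= 43 / 58
= 43 / (43 + 15)
= 43/58

43/58


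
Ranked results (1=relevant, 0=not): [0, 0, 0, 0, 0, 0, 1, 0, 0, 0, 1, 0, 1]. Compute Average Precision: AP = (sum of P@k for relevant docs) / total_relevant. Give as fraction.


Computing P@k for each relevant position:
Position 1: not relevant
Position 2: not relevant
Position 3: not relevant
Position 4: not relevant
Position 5: not relevant
Position 6: not relevant
Position 7: relevant, P@7 = 1/7 = 1/7
Position 8: not relevant
Position 9: not relevant
Position 10: not relevant
Position 11: relevant, P@11 = 2/11 = 2/11
Position 12: not relevant
Position 13: relevant, P@13 = 3/13 = 3/13
Sum of P@k = 1/7 + 2/11 + 3/13 = 556/1001
AP = 556/1001 / 3 = 556/3003

556/3003


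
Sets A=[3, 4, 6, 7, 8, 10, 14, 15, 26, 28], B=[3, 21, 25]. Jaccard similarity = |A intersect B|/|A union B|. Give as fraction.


A intersect B = [3]
|A intersect B| = 1
A union B = [3, 4, 6, 7, 8, 10, 14, 15, 21, 25, 26, 28]
|A union B| = 12
Jaccard = 1/12 = 1/12

1/12


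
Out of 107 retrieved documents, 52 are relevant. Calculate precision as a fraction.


Precision = relevant_retrieved / total_retrieved
= 52 / 107
= 52 / (52 + 55)
= 52/107

52/107


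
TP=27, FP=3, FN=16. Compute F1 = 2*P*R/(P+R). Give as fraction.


F1 = 2 * P * R / (P + R)
P = TP/(TP+FP) = 27/30 = 9/10
R = TP/(TP+FN) = 27/43 = 27/43
2 * P * R = 2 * 9/10 * 27/43 = 243/215
P + R = 9/10 + 27/43 = 657/430
F1 = 243/215 / 657/430 = 54/73

54/73


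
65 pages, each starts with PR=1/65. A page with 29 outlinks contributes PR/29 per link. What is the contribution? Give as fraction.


Initial PR = 1/65 = 1/65
Outlinks = 29
Contribution per link = PR / outlinks
= 1/65 / 29
= 1/1885

1/1885


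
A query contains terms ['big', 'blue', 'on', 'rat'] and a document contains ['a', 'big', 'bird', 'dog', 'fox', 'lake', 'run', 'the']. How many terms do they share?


Query terms: ['big', 'blue', 'on', 'rat']
Document terms: ['a', 'big', 'bird', 'dog', 'fox', 'lake', 'run', 'the']
Common terms: ['big']
Overlap count = 1

1


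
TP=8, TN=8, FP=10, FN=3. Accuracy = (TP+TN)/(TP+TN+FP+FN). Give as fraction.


Accuracy = (TP + TN) / (TP + TN + FP + FN)
TP + TN = 8 + 8 = 16
Total = 8 + 8 + 10 + 3 = 29
Accuracy = 16 / 29 = 16/29

16/29


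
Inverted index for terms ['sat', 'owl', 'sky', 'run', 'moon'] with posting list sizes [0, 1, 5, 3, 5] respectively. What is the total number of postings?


Summing posting list sizes:
'sat': 0 postings
'owl': 1 postings
'sky': 5 postings
'run': 3 postings
'moon': 5 postings
Total = 0 + 1 + 5 + 3 + 5 = 14

14


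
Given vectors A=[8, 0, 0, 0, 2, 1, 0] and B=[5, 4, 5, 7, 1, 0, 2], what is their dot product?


Dot product = sum of element-wise products
A[0]*B[0] = 8*5 = 40
A[1]*B[1] = 0*4 = 0
A[2]*B[2] = 0*5 = 0
A[3]*B[3] = 0*7 = 0
A[4]*B[4] = 2*1 = 2
A[5]*B[5] = 1*0 = 0
A[6]*B[6] = 0*2 = 0
Sum = 40 + 0 + 0 + 0 + 2 + 0 + 0 = 42

42


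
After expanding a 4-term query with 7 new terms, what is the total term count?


Original terms: 4
Expansion terms: 7
Total = 4 + 7 = 11

11


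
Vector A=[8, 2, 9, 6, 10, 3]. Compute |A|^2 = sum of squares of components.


|A|^2 = sum of squared components
A[0]^2 = 8^2 = 64
A[1]^2 = 2^2 = 4
A[2]^2 = 9^2 = 81
A[3]^2 = 6^2 = 36
A[4]^2 = 10^2 = 100
A[5]^2 = 3^2 = 9
Sum = 64 + 4 + 81 + 36 + 100 + 9 = 294

294


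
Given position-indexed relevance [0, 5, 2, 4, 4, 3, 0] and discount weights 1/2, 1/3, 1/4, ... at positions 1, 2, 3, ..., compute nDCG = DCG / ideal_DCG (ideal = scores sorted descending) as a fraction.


Position discount weights w_i = 1/(i+1) for i=1..7:
Weights = [1/2, 1/3, 1/4, 1/5, 1/6, 1/7, 1/8]
Actual relevance: [0, 5, 2, 4, 4, 3, 0]
DCG = 0/2 + 5/3 + 2/4 + 4/5 + 4/6 + 3/7 + 0/8 = 853/210
Ideal relevance (sorted desc): [5, 4, 4, 3, 2, 0, 0]
Ideal DCG = 5/2 + 4/3 + 4/4 + 3/5 + 2/6 + 0/7 + 0/8 = 173/30
nDCG = DCG / ideal_DCG = 853/210 / 173/30 = 853/1211

853/1211


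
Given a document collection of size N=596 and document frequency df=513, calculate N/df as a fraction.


IDF ratio = N / df
= 596 / 513
= 596/513

596/513


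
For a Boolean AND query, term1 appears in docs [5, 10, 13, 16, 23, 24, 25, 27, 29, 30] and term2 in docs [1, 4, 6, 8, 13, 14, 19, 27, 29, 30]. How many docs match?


Boolean AND: find intersection of posting lists
term1 docs: [5, 10, 13, 16, 23, 24, 25, 27, 29, 30]
term2 docs: [1, 4, 6, 8, 13, 14, 19, 27, 29, 30]
Intersection: [13, 27, 29, 30]
|intersection| = 4

4


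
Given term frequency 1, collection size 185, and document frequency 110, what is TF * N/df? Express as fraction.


TF * (N/df)
= 1 * (185/110)
= 1 * 37/22
= 37/22

37/22


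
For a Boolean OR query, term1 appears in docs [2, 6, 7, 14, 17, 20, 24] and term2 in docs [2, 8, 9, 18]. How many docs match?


Boolean OR: find union of posting lists
term1 docs: [2, 6, 7, 14, 17, 20, 24]
term2 docs: [2, 8, 9, 18]
Union: [2, 6, 7, 8, 9, 14, 17, 18, 20, 24]
|union| = 10

10


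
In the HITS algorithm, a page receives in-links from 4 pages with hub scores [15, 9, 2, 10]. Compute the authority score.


Authority = sum of hub scores of in-linkers
In-link 1: hub score = 15
In-link 2: hub score = 9
In-link 3: hub score = 2
In-link 4: hub score = 10
Authority = 15 + 9 + 2 + 10 = 36

36


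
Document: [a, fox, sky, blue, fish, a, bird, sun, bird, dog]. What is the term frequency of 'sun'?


Document has 10 words
Scanning for 'sun':
Found at positions: [7]
Count = 1

1


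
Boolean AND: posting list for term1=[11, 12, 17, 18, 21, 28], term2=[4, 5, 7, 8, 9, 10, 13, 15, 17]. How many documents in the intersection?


Boolean AND: find intersection of posting lists
term1 docs: [11, 12, 17, 18, 21, 28]
term2 docs: [4, 5, 7, 8, 9, 10, 13, 15, 17]
Intersection: [17]
|intersection| = 1

1


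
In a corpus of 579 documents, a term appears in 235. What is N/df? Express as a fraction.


IDF ratio = N / df
= 579 / 235
= 579/235

579/235


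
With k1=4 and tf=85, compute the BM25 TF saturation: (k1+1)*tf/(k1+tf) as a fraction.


BM25 TF component = (k1+1)*tf / (k1+tf)
k1 = 4, tf = 85
Numerator = (4+1)*85 = 425
Denominator = 4 + 85 = 89
= 425/89 = 425/89

425/89


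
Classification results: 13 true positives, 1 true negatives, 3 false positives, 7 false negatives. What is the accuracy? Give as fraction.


Accuracy = (TP + TN) / (TP + TN + FP + FN)
TP + TN = 13 + 1 = 14
Total = 13 + 1 + 3 + 7 = 24
Accuracy = 14 / 24 = 7/12

7/12


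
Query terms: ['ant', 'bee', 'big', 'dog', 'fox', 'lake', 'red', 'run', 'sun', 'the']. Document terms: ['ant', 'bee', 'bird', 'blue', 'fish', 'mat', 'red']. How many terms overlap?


Query terms: ['ant', 'bee', 'big', 'dog', 'fox', 'lake', 'red', 'run', 'sun', 'the']
Document terms: ['ant', 'bee', 'bird', 'blue', 'fish', 'mat', 'red']
Common terms: ['ant', 'bee', 'red']
Overlap count = 3

3


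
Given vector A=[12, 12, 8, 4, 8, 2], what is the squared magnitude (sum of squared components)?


|A|^2 = sum of squared components
A[0]^2 = 12^2 = 144
A[1]^2 = 12^2 = 144
A[2]^2 = 8^2 = 64
A[3]^2 = 4^2 = 16
A[4]^2 = 8^2 = 64
A[5]^2 = 2^2 = 4
Sum = 144 + 144 + 64 + 16 + 64 + 4 = 436

436


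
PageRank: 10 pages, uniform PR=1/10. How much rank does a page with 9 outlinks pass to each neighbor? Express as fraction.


Initial PR = 1/10 = 1/10
Outlinks = 9
Contribution per link = PR / outlinks
= 1/10 / 9
= 1/90

1/90


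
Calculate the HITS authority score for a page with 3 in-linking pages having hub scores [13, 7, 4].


Authority = sum of hub scores of in-linkers
In-link 1: hub score = 13
In-link 2: hub score = 7
In-link 3: hub score = 4
Authority = 13 + 7 + 4 = 24

24


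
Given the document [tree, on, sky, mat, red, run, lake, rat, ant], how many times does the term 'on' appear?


Document has 9 words
Scanning for 'on':
Found at positions: [1]
Count = 1

1


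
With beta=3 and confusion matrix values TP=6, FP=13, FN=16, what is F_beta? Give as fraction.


P = TP/(TP+FP) = 6/19 = 6/19
R = TP/(TP+FN) = 6/22 = 3/11
beta^2 = 3^2 = 9
(1 + beta^2) = 10
Numerator = (1+beta^2)*P*R = 180/209
Denominator = beta^2*P + R = 54/19 + 3/11 = 651/209
F_beta = 60/217

60/217


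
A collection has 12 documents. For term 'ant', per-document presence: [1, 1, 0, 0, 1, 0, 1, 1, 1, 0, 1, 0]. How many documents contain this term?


Checking each document for 'ant':
Doc 1: present
Doc 2: present
Doc 3: absent
Doc 4: absent
Doc 5: present
Doc 6: absent
Doc 7: present
Doc 8: present
Doc 9: present
Doc 10: absent
Doc 11: present
Doc 12: absent
df = sum of presences = 1 + 1 + 0 + 0 + 1 + 0 + 1 + 1 + 1 + 0 + 1 + 0 = 7

7


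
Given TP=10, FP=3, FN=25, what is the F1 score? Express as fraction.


F1 = 2 * P * R / (P + R)
P = TP/(TP+FP) = 10/13 = 10/13
R = TP/(TP+FN) = 10/35 = 2/7
2 * P * R = 2 * 10/13 * 2/7 = 40/91
P + R = 10/13 + 2/7 = 96/91
F1 = 40/91 / 96/91 = 5/12

5/12


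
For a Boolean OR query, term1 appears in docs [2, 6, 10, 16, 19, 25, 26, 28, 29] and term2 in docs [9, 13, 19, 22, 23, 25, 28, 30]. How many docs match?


Boolean OR: find union of posting lists
term1 docs: [2, 6, 10, 16, 19, 25, 26, 28, 29]
term2 docs: [9, 13, 19, 22, 23, 25, 28, 30]
Union: [2, 6, 9, 10, 13, 16, 19, 22, 23, 25, 26, 28, 29, 30]
|union| = 14

14


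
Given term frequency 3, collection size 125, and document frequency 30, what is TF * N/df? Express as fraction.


TF * (N/df)
= 3 * (125/30)
= 3 * 25/6
= 25/2

25/2


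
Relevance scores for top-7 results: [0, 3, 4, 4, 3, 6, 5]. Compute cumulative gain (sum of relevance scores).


Cumulative Gain = sum of relevance scores
Position 1: rel=0, running sum=0
Position 2: rel=3, running sum=3
Position 3: rel=4, running sum=7
Position 4: rel=4, running sum=11
Position 5: rel=3, running sum=14
Position 6: rel=6, running sum=20
Position 7: rel=5, running sum=25
CG = 25

25


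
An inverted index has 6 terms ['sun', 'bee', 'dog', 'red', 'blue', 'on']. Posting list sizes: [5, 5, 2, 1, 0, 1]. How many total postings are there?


Summing posting list sizes:
'sun': 5 postings
'bee': 5 postings
'dog': 2 postings
'red': 1 postings
'blue': 0 postings
'on': 1 postings
Total = 5 + 5 + 2 + 1 + 0 + 1 = 14

14


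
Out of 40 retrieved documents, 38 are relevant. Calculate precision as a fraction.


Precision = relevant_retrieved / total_retrieved
= 38 / 40
= 38 / (38 + 2)
= 19/20

19/20


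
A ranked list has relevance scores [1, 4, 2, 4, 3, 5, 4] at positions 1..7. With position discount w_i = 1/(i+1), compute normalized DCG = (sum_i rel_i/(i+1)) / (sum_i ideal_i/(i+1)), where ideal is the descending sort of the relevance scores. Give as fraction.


Position discount weights w_i = 1/(i+1) for i=1..7:
Weights = [1/2, 1/3, 1/4, 1/5, 1/6, 1/7, 1/8]
Actual relevance: [1, 4, 2, 4, 3, 5, 4]
DCG = 1/2 + 4/3 + 2/4 + 4/5 + 3/6 + 5/7 + 4/8 = 509/105
Ideal relevance (sorted desc): [5, 4, 4, 4, 3, 2, 1]
Ideal DCG = 5/2 + 4/3 + 4/4 + 4/5 + 3/6 + 2/7 + 1/8 = 5497/840
nDCG = DCG / ideal_DCG = 509/105 / 5497/840 = 4072/5497

4072/5497


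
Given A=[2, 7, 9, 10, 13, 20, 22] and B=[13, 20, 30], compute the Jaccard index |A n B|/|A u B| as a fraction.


A intersect B = [13, 20]
|A intersect B| = 2
A union B = [2, 7, 9, 10, 13, 20, 22, 30]
|A union B| = 8
Jaccard = 2/8 = 1/4

1/4


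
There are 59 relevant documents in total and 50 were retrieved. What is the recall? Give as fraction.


Recall = retrieved_relevant / total_relevant
= 50 / 59
= 50 / (50 + 9)
= 50/59

50/59


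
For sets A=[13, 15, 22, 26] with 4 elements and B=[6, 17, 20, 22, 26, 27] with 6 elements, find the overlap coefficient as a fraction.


A intersect B = [22, 26]
|A intersect B| = 2
min(|A|, |B|) = min(4, 6) = 4
Overlap = 2 / 4 = 1/2

1/2


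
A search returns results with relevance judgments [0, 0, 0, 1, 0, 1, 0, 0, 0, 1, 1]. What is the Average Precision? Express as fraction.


Computing P@k for each relevant position:
Position 1: not relevant
Position 2: not relevant
Position 3: not relevant
Position 4: relevant, P@4 = 1/4 = 1/4
Position 5: not relevant
Position 6: relevant, P@6 = 2/6 = 1/3
Position 7: not relevant
Position 8: not relevant
Position 9: not relevant
Position 10: relevant, P@10 = 3/10 = 3/10
Position 11: relevant, P@11 = 4/11 = 4/11
Sum of P@k = 1/4 + 1/3 + 3/10 + 4/11 = 823/660
AP = 823/660 / 4 = 823/2640

823/2640


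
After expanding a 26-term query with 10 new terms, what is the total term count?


Original terms: 26
Expansion terms: 10
Total = 26 + 10 = 36

36


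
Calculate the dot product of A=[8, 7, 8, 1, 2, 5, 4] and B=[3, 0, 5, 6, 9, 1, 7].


Dot product = sum of element-wise products
A[0]*B[0] = 8*3 = 24
A[1]*B[1] = 7*0 = 0
A[2]*B[2] = 8*5 = 40
A[3]*B[3] = 1*6 = 6
A[4]*B[4] = 2*9 = 18
A[5]*B[5] = 5*1 = 5
A[6]*B[6] = 4*7 = 28
Sum = 24 + 0 + 40 + 6 + 18 + 5 + 28 = 121

121


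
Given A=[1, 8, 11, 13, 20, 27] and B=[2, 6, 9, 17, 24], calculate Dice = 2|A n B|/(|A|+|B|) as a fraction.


A intersect B = []
|A intersect B| = 0
|A| = 6, |B| = 5
Dice = 2*0 / (6+5)
= 0 / 11 = 0

0


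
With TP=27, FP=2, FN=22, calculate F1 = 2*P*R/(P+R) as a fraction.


F1 = 2 * P * R / (P + R)
P = TP/(TP+FP) = 27/29 = 27/29
R = TP/(TP+FN) = 27/49 = 27/49
2 * P * R = 2 * 27/29 * 27/49 = 1458/1421
P + R = 27/29 + 27/49 = 2106/1421
F1 = 1458/1421 / 2106/1421 = 9/13

9/13


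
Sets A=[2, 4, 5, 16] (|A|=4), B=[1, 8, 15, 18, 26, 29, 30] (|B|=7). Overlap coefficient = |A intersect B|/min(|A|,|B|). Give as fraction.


A intersect B = []
|A intersect B| = 0
min(|A|, |B|) = min(4, 7) = 4
Overlap = 0 / 4 = 0

0


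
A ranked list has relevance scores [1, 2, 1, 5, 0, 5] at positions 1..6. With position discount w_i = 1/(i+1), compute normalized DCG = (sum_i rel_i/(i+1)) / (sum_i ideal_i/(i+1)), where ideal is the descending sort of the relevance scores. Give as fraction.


Position discount weights w_i = 1/(i+1) for i=1..6:
Weights = [1/2, 1/3, 1/4, 1/5, 1/6, 1/7]
Actual relevance: [1, 2, 1, 5, 0, 5]
DCG = 1/2 + 2/3 + 1/4 + 5/5 + 0/6 + 5/7 = 263/84
Ideal relevance (sorted desc): [5, 5, 2, 1, 1, 0]
Ideal DCG = 5/2 + 5/3 + 2/4 + 1/5 + 1/6 + 0/7 = 151/30
nDCG = DCG / ideal_DCG = 263/84 / 151/30 = 1315/2114

1315/2114


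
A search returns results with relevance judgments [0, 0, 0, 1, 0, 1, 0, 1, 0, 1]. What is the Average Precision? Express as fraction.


Computing P@k for each relevant position:
Position 1: not relevant
Position 2: not relevant
Position 3: not relevant
Position 4: relevant, P@4 = 1/4 = 1/4
Position 5: not relevant
Position 6: relevant, P@6 = 2/6 = 1/3
Position 7: not relevant
Position 8: relevant, P@8 = 3/8 = 3/8
Position 9: not relevant
Position 10: relevant, P@10 = 4/10 = 2/5
Sum of P@k = 1/4 + 1/3 + 3/8 + 2/5 = 163/120
AP = 163/120 / 4 = 163/480

163/480


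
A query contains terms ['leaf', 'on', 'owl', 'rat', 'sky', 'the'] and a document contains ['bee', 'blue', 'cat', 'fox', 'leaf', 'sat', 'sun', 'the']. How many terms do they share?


Query terms: ['leaf', 'on', 'owl', 'rat', 'sky', 'the']
Document terms: ['bee', 'blue', 'cat', 'fox', 'leaf', 'sat', 'sun', 'the']
Common terms: ['leaf', 'the']
Overlap count = 2

2


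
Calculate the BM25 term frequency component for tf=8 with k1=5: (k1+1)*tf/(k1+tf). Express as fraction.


BM25 TF component = (k1+1)*tf / (k1+tf)
k1 = 5, tf = 8
Numerator = (5+1)*8 = 48
Denominator = 5 + 8 = 13
= 48/13 = 48/13

48/13


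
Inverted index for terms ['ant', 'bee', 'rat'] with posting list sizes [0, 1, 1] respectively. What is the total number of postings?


Summing posting list sizes:
'ant': 0 postings
'bee': 1 postings
'rat': 1 postings
Total = 0 + 1 + 1 = 2

2


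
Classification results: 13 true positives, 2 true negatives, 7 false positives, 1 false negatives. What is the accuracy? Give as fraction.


Accuracy = (TP + TN) / (TP + TN + FP + FN)
TP + TN = 13 + 2 = 15
Total = 13 + 2 + 7 + 1 = 23
Accuracy = 15 / 23 = 15/23

15/23


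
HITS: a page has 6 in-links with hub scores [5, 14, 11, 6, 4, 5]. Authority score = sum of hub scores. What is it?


Authority = sum of hub scores of in-linkers
In-link 1: hub score = 5
In-link 2: hub score = 14
In-link 3: hub score = 11
In-link 4: hub score = 6
In-link 5: hub score = 4
In-link 6: hub score = 5
Authority = 5 + 14 + 11 + 6 + 4 + 5 = 45

45


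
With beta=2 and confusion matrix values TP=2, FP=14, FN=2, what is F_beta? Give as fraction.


P = TP/(TP+FP) = 2/16 = 1/8
R = TP/(TP+FN) = 2/4 = 1/2
beta^2 = 2^2 = 4
(1 + beta^2) = 5
Numerator = (1+beta^2)*P*R = 5/16
Denominator = beta^2*P + R = 1/2 + 1/2 = 1
F_beta = 5/16

5/16


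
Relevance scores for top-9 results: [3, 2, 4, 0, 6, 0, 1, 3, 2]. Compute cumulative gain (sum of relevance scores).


Cumulative Gain = sum of relevance scores
Position 1: rel=3, running sum=3
Position 2: rel=2, running sum=5
Position 3: rel=4, running sum=9
Position 4: rel=0, running sum=9
Position 5: rel=6, running sum=15
Position 6: rel=0, running sum=15
Position 7: rel=1, running sum=16
Position 8: rel=3, running sum=19
Position 9: rel=2, running sum=21
CG = 21

21


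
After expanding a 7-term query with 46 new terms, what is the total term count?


Original terms: 7
Expansion terms: 46
Total = 7 + 46 = 53

53


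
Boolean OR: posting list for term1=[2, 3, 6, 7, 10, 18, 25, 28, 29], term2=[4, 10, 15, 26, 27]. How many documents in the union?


Boolean OR: find union of posting lists
term1 docs: [2, 3, 6, 7, 10, 18, 25, 28, 29]
term2 docs: [4, 10, 15, 26, 27]
Union: [2, 3, 4, 6, 7, 10, 15, 18, 25, 26, 27, 28, 29]
|union| = 13

13


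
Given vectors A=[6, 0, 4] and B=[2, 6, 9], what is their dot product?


Dot product = sum of element-wise products
A[0]*B[0] = 6*2 = 12
A[1]*B[1] = 0*6 = 0
A[2]*B[2] = 4*9 = 36
Sum = 12 + 0 + 36 = 48

48


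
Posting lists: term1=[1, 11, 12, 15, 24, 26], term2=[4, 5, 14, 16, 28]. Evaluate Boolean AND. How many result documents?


Boolean AND: find intersection of posting lists
term1 docs: [1, 11, 12, 15, 24, 26]
term2 docs: [4, 5, 14, 16, 28]
Intersection: []
|intersection| = 0

0


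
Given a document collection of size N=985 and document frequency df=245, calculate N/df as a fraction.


IDF ratio = N / df
= 985 / 245
= 197/49

197/49


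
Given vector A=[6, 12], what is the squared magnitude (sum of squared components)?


|A|^2 = sum of squared components
A[0]^2 = 6^2 = 36
A[1]^2 = 12^2 = 144
Sum = 36 + 144 = 180

180


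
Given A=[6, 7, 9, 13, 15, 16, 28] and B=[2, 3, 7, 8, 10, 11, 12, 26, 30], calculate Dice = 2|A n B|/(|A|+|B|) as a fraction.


A intersect B = [7]
|A intersect B| = 1
|A| = 7, |B| = 9
Dice = 2*1 / (7+9)
= 2 / 16 = 1/8

1/8


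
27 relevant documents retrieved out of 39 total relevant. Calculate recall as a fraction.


Recall = retrieved_relevant / total_relevant
= 27 / 39
= 27 / (27 + 12)
= 9/13

9/13


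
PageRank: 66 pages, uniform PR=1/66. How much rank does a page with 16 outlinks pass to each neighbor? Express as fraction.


Initial PR = 1/66 = 1/66
Outlinks = 16
Contribution per link = PR / outlinks
= 1/66 / 16
= 1/1056

1/1056


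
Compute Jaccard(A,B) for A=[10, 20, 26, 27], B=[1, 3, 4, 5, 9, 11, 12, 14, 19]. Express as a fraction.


A intersect B = []
|A intersect B| = 0
A union B = [1, 3, 4, 5, 9, 10, 11, 12, 14, 19, 20, 26, 27]
|A union B| = 13
Jaccard = 0/13 = 0

0


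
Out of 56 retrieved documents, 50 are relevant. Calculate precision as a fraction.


Precision = relevant_retrieved / total_retrieved
= 50 / 56
= 50 / (50 + 6)
= 25/28

25/28


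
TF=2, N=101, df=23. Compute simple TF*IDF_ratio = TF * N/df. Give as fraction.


TF * (N/df)
= 2 * (101/23)
= 2 * 101/23
= 202/23

202/23


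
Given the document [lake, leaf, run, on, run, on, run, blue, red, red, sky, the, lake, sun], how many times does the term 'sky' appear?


Document has 14 words
Scanning for 'sky':
Found at positions: [10]
Count = 1

1


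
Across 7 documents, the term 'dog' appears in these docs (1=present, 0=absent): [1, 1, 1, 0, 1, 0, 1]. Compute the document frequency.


Checking each document for 'dog':
Doc 1: present
Doc 2: present
Doc 3: present
Doc 4: absent
Doc 5: present
Doc 6: absent
Doc 7: present
df = sum of presences = 1 + 1 + 1 + 0 + 1 + 0 + 1 = 5

5


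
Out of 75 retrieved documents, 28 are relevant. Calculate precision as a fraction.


Precision = relevant_retrieved / total_retrieved
= 28 / 75
= 28 / (28 + 47)
= 28/75

28/75


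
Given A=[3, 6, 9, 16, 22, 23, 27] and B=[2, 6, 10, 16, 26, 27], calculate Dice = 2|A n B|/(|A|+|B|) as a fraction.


A intersect B = [6, 16, 27]
|A intersect B| = 3
|A| = 7, |B| = 6
Dice = 2*3 / (7+6)
= 6 / 13 = 6/13

6/13


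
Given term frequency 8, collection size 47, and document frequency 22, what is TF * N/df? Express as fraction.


TF * (N/df)
= 8 * (47/22)
= 8 * 47/22
= 188/11

188/11


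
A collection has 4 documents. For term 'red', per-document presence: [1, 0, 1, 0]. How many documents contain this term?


Checking each document for 'red':
Doc 1: present
Doc 2: absent
Doc 3: present
Doc 4: absent
df = sum of presences = 1 + 0 + 1 + 0 = 2

2


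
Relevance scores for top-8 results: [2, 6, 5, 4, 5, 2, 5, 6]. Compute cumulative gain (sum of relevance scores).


Cumulative Gain = sum of relevance scores
Position 1: rel=2, running sum=2
Position 2: rel=6, running sum=8
Position 3: rel=5, running sum=13
Position 4: rel=4, running sum=17
Position 5: rel=5, running sum=22
Position 6: rel=2, running sum=24
Position 7: rel=5, running sum=29
Position 8: rel=6, running sum=35
CG = 35

35


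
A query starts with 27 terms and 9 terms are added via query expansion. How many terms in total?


Original terms: 27
Expansion terms: 9
Total = 27 + 9 = 36

36


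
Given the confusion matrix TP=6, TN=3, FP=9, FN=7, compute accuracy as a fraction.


Accuracy = (TP + TN) / (TP + TN + FP + FN)
TP + TN = 6 + 3 = 9
Total = 6 + 3 + 9 + 7 = 25
Accuracy = 9 / 25 = 9/25

9/25


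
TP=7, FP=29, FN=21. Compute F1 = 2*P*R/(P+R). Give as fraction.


F1 = 2 * P * R / (P + R)
P = TP/(TP+FP) = 7/36 = 7/36
R = TP/(TP+FN) = 7/28 = 1/4
2 * P * R = 2 * 7/36 * 1/4 = 7/72
P + R = 7/36 + 1/4 = 4/9
F1 = 7/72 / 4/9 = 7/32

7/32


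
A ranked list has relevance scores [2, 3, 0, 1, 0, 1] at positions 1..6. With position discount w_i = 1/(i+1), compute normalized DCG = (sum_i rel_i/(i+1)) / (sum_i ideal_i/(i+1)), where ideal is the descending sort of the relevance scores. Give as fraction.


Position discount weights w_i = 1/(i+1) for i=1..6:
Weights = [1/2, 1/3, 1/4, 1/5, 1/6, 1/7]
Actual relevance: [2, 3, 0, 1, 0, 1]
DCG = 2/2 + 3/3 + 0/4 + 1/5 + 0/6 + 1/7 = 82/35
Ideal relevance (sorted desc): [3, 2, 1, 1, 0, 0]
Ideal DCG = 3/2 + 2/3 + 1/4 + 1/5 + 0/6 + 0/7 = 157/60
nDCG = DCG / ideal_DCG = 82/35 / 157/60 = 984/1099

984/1099
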